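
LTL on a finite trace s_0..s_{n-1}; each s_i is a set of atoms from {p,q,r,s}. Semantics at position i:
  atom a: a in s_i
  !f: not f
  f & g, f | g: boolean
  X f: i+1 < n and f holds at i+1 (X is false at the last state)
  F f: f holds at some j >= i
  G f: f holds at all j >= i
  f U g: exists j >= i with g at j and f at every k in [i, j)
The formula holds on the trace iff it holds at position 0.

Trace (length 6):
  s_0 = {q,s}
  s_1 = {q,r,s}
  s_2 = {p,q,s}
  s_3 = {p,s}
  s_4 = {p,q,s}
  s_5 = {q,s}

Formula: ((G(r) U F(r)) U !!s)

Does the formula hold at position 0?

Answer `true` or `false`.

s_0={q,s}: ((G(r) U F(r)) U !!s)=True (G(r) U F(r))=True G(r)=False r=False F(r)=True !!s=True !s=False s=True
s_1={q,r,s}: ((G(r) U F(r)) U !!s)=True (G(r) U F(r))=True G(r)=False r=True F(r)=True !!s=True !s=False s=True
s_2={p,q,s}: ((G(r) U F(r)) U !!s)=True (G(r) U F(r))=False G(r)=False r=False F(r)=False !!s=True !s=False s=True
s_3={p,s}: ((G(r) U F(r)) U !!s)=True (G(r) U F(r))=False G(r)=False r=False F(r)=False !!s=True !s=False s=True
s_4={p,q,s}: ((G(r) U F(r)) U !!s)=True (G(r) U F(r))=False G(r)=False r=False F(r)=False !!s=True !s=False s=True
s_5={q,s}: ((G(r) U F(r)) U !!s)=True (G(r) U F(r))=False G(r)=False r=False F(r)=False !!s=True !s=False s=True

Answer: true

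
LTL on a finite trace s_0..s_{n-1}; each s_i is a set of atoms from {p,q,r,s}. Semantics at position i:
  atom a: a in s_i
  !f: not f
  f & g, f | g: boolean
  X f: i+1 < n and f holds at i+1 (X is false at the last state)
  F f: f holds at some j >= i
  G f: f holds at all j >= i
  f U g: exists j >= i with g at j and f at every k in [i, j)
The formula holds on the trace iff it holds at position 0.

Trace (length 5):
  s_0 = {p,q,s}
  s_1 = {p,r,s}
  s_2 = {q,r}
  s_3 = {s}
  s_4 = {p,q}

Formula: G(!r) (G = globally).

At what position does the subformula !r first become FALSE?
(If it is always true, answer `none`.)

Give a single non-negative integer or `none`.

Answer: 1

Derivation:
s_0={p,q,s}: !r=True r=False
s_1={p,r,s}: !r=False r=True
s_2={q,r}: !r=False r=True
s_3={s}: !r=True r=False
s_4={p,q}: !r=True r=False
G(!r) holds globally = False
First violation at position 1.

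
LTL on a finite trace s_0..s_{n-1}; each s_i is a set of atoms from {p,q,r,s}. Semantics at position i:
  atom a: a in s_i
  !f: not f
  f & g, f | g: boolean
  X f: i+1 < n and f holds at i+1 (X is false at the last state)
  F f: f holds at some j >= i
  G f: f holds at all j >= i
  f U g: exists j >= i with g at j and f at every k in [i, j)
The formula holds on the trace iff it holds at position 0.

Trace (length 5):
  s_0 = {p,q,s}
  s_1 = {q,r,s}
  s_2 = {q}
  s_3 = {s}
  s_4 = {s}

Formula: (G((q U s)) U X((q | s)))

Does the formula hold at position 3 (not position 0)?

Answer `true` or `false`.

Answer: true

Derivation:
s_0={p,q,s}: (G((q U s)) U X((q | s)))=True G((q U s))=True (q U s)=True q=True s=True X((q | s))=True (q | s)=True
s_1={q,r,s}: (G((q U s)) U X((q | s)))=True G((q U s))=True (q U s)=True q=True s=True X((q | s))=True (q | s)=True
s_2={q}: (G((q U s)) U X((q | s)))=True G((q U s))=True (q U s)=True q=True s=False X((q | s))=True (q | s)=True
s_3={s}: (G((q U s)) U X((q | s)))=True G((q U s))=True (q U s)=True q=False s=True X((q | s))=True (q | s)=True
s_4={s}: (G((q U s)) U X((q | s)))=False G((q U s))=True (q U s)=True q=False s=True X((q | s))=False (q | s)=True
Evaluating at position 3: result = True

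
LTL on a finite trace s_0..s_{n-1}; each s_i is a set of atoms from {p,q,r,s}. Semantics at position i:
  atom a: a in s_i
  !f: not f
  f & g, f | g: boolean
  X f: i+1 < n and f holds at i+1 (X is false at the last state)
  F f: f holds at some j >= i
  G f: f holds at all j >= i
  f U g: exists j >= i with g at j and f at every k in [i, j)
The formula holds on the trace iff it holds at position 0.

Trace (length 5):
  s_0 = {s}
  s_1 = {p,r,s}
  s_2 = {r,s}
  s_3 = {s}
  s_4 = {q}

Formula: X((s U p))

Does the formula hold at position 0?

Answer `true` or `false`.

s_0={s}: X((s U p))=True (s U p)=True s=True p=False
s_1={p,r,s}: X((s U p))=False (s U p)=True s=True p=True
s_2={r,s}: X((s U p))=False (s U p)=False s=True p=False
s_3={s}: X((s U p))=False (s U p)=False s=True p=False
s_4={q}: X((s U p))=False (s U p)=False s=False p=False

Answer: true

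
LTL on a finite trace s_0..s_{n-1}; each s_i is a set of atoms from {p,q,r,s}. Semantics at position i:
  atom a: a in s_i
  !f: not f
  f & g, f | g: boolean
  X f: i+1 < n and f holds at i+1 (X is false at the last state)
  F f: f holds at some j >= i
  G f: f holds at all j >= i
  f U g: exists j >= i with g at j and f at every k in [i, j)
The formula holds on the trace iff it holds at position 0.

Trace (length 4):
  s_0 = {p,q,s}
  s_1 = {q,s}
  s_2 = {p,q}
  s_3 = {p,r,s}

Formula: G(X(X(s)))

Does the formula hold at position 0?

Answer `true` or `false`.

s_0={p,q,s}: G(X(X(s)))=False X(X(s))=False X(s)=True s=True
s_1={q,s}: G(X(X(s)))=False X(X(s))=True X(s)=False s=True
s_2={p,q}: G(X(X(s)))=False X(X(s))=False X(s)=True s=False
s_3={p,r,s}: G(X(X(s)))=False X(X(s))=False X(s)=False s=True

Answer: false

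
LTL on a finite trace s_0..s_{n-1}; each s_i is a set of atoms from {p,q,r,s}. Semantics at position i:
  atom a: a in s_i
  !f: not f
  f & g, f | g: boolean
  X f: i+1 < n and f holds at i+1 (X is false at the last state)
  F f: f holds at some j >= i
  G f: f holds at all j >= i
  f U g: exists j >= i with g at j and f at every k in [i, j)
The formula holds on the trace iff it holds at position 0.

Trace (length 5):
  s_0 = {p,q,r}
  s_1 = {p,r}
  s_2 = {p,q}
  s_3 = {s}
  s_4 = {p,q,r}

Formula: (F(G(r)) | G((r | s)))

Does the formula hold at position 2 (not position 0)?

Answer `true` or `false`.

Answer: true

Derivation:
s_0={p,q,r}: (F(G(r)) | G((r | s)))=True F(G(r))=True G(r)=False r=True G((r | s))=False (r | s)=True s=False
s_1={p,r}: (F(G(r)) | G((r | s)))=True F(G(r))=True G(r)=False r=True G((r | s))=False (r | s)=True s=False
s_2={p,q}: (F(G(r)) | G((r | s)))=True F(G(r))=True G(r)=False r=False G((r | s))=False (r | s)=False s=False
s_3={s}: (F(G(r)) | G((r | s)))=True F(G(r))=True G(r)=False r=False G((r | s))=True (r | s)=True s=True
s_4={p,q,r}: (F(G(r)) | G((r | s)))=True F(G(r))=True G(r)=True r=True G((r | s))=True (r | s)=True s=False
Evaluating at position 2: result = True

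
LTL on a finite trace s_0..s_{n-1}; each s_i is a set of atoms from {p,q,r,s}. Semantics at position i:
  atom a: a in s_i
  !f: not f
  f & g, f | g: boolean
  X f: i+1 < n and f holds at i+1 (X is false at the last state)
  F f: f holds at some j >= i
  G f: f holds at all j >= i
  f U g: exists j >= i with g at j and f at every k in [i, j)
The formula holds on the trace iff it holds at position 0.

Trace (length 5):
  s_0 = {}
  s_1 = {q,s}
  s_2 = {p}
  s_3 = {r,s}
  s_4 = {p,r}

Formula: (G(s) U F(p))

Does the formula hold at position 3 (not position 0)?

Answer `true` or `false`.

s_0={}: (G(s) U F(p))=True G(s)=False s=False F(p)=True p=False
s_1={q,s}: (G(s) U F(p))=True G(s)=False s=True F(p)=True p=False
s_2={p}: (G(s) U F(p))=True G(s)=False s=False F(p)=True p=True
s_3={r,s}: (G(s) U F(p))=True G(s)=False s=True F(p)=True p=False
s_4={p,r}: (G(s) U F(p))=True G(s)=False s=False F(p)=True p=True
Evaluating at position 3: result = True

Answer: true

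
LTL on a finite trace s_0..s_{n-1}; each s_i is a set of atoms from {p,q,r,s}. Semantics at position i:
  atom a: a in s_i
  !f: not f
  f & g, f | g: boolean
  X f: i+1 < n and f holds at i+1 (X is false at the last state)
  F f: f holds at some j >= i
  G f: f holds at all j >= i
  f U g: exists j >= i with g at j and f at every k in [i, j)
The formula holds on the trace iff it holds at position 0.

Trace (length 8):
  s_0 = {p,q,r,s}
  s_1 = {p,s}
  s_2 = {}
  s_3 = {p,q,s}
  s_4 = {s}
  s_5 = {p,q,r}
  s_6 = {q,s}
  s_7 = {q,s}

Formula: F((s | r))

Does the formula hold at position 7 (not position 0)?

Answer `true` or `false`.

Answer: true

Derivation:
s_0={p,q,r,s}: F((s | r))=True (s | r)=True s=True r=True
s_1={p,s}: F((s | r))=True (s | r)=True s=True r=False
s_2={}: F((s | r))=True (s | r)=False s=False r=False
s_3={p,q,s}: F((s | r))=True (s | r)=True s=True r=False
s_4={s}: F((s | r))=True (s | r)=True s=True r=False
s_5={p,q,r}: F((s | r))=True (s | r)=True s=False r=True
s_6={q,s}: F((s | r))=True (s | r)=True s=True r=False
s_7={q,s}: F((s | r))=True (s | r)=True s=True r=False
Evaluating at position 7: result = True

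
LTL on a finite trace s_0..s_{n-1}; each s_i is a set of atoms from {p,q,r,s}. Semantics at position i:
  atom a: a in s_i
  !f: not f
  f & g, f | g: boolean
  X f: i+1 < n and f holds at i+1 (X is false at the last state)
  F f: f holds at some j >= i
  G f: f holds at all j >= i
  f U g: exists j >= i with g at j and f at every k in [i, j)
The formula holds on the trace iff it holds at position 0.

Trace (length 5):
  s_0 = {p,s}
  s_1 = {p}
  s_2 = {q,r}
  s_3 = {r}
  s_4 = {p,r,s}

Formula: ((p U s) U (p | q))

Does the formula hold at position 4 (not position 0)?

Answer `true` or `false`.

Answer: true

Derivation:
s_0={p,s}: ((p U s) U (p | q))=True (p U s)=True p=True s=True (p | q)=True q=False
s_1={p}: ((p U s) U (p | q))=True (p U s)=False p=True s=False (p | q)=True q=False
s_2={q,r}: ((p U s) U (p | q))=True (p U s)=False p=False s=False (p | q)=True q=True
s_3={r}: ((p U s) U (p | q))=False (p U s)=False p=False s=False (p | q)=False q=False
s_4={p,r,s}: ((p U s) U (p | q))=True (p U s)=True p=True s=True (p | q)=True q=False
Evaluating at position 4: result = True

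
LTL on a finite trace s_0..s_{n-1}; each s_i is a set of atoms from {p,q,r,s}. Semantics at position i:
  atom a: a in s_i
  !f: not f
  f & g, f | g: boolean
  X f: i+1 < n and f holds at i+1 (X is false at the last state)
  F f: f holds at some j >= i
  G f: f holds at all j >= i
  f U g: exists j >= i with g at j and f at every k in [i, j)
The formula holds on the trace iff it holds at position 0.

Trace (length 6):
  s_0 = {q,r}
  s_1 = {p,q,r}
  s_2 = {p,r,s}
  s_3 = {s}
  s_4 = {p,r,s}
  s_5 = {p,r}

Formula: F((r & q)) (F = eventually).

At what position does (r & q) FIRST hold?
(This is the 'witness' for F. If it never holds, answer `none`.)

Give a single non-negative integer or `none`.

s_0={q,r}: (r & q)=True r=True q=True
s_1={p,q,r}: (r & q)=True r=True q=True
s_2={p,r,s}: (r & q)=False r=True q=False
s_3={s}: (r & q)=False r=False q=False
s_4={p,r,s}: (r & q)=False r=True q=False
s_5={p,r}: (r & q)=False r=True q=False
F((r & q)) holds; first witness at position 0.

Answer: 0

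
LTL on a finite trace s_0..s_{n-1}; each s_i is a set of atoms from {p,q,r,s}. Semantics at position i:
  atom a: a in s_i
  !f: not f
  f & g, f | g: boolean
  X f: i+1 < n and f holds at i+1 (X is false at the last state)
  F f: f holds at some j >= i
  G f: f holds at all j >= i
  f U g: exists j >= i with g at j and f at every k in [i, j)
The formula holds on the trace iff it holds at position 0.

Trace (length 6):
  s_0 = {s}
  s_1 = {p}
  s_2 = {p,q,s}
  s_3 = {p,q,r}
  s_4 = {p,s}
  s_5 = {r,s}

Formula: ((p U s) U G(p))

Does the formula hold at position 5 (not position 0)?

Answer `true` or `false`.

s_0={s}: ((p U s) U G(p))=False (p U s)=True p=False s=True G(p)=False
s_1={p}: ((p U s) U G(p))=False (p U s)=True p=True s=False G(p)=False
s_2={p,q,s}: ((p U s) U G(p))=False (p U s)=True p=True s=True G(p)=False
s_3={p,q,r}: ((p U s) U G(p))=False (p U s)=True p=True s=False G(p)=False
s_4={p,s}: ((p U s) U G(p))=False (p U s)=True p=True s=True G(p)=False
s_5={r,s}: ((p U s) U G(p))=False (p U s)=True p=False s=True G(p)=False
Evaluating at position 5: result = False

Answer: false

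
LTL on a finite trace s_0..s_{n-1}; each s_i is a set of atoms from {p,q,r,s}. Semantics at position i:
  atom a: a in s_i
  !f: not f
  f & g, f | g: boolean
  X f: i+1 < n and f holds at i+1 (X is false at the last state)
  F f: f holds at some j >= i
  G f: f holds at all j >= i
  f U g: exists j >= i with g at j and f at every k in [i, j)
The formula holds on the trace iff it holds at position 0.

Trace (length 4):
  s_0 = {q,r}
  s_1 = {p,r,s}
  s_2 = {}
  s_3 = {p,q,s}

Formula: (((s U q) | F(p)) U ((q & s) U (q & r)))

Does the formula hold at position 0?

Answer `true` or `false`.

s_0={q,r}: (((s U q) | F(p)) U ((q & s) U (q & r)))=True ((s U q) | F(p))=True (s U q)=True s=False q=True F(p)=True p=False ((q & s) U (q & r))=True (q & s)=False (q & r)=True r=True
s_1={p,r,s}: (((s U q) | F(p)) U ((q & s) U (q & r)))=False ((s U q) | F(p))=True (s U q)=False s=True q=False F(p)=True p=True ((q & s) U (q & r))=False (q & s)=False (q & r)=False r=True
s_2={}: (((s U q) | F(p)) U ((q & s) U (q & r)))=False ((s U q) | F(p))=True (s U q)=False s=False q=False F(p)=True p=False ((q & s) U (q & r))=False (q & s)=False (q & r)=False r=False
s_3={p,q,s}: (((s U q) | F(p)) U ((q & s) U (q & r)))=False ((s U q) | F(p))=True (s U q)=True s=True q=True F(p)=True p=True ((q & s) U (q & r))=False (q & s)=True (q & r)=False r=False

Answer: true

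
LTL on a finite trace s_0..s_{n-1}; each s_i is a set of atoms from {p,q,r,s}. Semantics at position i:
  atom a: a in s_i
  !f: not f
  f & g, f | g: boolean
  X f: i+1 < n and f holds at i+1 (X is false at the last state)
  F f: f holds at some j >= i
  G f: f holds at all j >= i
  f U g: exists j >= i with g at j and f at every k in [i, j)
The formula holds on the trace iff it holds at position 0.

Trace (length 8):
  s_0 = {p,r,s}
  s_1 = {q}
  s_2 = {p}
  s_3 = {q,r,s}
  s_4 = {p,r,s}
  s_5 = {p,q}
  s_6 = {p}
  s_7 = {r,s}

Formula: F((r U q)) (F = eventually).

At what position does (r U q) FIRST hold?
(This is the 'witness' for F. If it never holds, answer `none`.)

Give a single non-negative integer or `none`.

Answer: 0

Derivation:
s_0={p,r,s}: (r U q)=True r=True q=False
s_1={q}: (r U q)=True r=False q=True
s_2={p}: (r U q)=False r=False q=False
s_3={q,r,s}: (r U q)=True r=True q=True
s_4={p,r,s}: (r U q)=True r=True q=False
s_5={p,q}: (r U q)=True r=False q=True
s_6={p}: (r U q)=False r=False q=False
s_7={r,s}: (r U q)=False r=True q=False
F((r U q)) holds; first witness at position 0.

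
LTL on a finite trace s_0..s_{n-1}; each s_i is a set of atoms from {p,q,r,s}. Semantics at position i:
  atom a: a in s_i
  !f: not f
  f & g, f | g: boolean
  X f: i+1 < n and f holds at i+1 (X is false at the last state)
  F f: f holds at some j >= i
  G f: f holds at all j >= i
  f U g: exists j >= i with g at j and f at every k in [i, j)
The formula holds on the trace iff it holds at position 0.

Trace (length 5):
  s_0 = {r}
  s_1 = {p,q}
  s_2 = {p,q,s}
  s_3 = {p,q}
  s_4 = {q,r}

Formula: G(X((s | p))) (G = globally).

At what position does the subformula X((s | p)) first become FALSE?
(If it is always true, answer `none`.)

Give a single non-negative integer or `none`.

Answer: 3

Derivation:
s_0={r}: X((s | p))=True (s | p)=False s=False p=False
s_1={p,q}: X((s | p))=True (s | p)=True s=False p=True
s_2={p,q,s}: X((s | p))=True (s | p)=True s=True p=True
s_3={p,q}: X((s | p))=False (s | p)=True s=False p=True
s_4={q,r}: X((s | p))=False (s | p)=False s=False p=False
G(X((s | p))) holds globally = False
First violation at position 3.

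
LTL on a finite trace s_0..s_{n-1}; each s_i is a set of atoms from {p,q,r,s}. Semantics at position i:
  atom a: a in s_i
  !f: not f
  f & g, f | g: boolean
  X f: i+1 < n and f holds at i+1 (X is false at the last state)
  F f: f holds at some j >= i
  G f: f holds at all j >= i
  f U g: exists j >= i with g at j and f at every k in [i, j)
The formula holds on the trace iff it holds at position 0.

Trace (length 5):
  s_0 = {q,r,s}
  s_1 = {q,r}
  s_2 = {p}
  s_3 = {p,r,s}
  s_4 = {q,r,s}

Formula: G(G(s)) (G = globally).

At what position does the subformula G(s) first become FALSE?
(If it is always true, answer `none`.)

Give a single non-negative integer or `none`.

s_0={q,r,s}: G(s)=False s=True
s_1={q,r}: G(s)=False s=False
s_2={p}: G(s)=False s=False
s_3={p,r,s}: G(s)=True s=True
s_4={q,r,s}: G(s)=True s=True
G(G(s)) holds globally = False
First violation at position 0.

Answer: 0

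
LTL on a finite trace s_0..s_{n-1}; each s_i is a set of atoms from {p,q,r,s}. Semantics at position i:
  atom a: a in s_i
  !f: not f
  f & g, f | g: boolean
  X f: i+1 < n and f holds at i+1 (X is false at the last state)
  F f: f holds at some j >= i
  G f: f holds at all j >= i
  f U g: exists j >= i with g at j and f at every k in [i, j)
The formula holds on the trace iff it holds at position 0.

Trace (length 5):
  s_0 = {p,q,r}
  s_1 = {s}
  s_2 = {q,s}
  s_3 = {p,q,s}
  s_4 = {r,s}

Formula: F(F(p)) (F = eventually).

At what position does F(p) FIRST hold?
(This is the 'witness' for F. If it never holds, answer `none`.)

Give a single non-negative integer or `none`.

s_0={p,q,r}: F(p)=True p=True
s_1={s}: F(p)=True p=False
s_2={q,s}: F(p)=True p=False
s_3={p,q,s}: F(p)=True p=True
s_4={r,s}: F(p)=False p=False
F(F(p)) holds; first witness at position 0.

Answer: 0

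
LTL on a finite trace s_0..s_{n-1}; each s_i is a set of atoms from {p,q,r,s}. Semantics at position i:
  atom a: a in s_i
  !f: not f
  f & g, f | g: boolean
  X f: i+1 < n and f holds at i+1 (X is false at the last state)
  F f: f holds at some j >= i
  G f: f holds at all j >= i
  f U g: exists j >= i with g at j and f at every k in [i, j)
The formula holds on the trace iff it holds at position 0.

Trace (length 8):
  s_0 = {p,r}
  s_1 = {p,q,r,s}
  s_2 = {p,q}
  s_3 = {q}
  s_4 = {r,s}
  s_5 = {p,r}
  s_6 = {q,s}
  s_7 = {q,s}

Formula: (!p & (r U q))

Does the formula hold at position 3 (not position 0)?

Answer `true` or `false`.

s_0={p,r}: (!p & (r U q))=False !p=False p=True (r U q)=True r=True q=False
s_1={p,q,r,s}: (!p & (r U q))=False !p=False p=True (r U q)=True r=True q=True
s_2={p,q}: (!p & (r U q))=False !p=False p=True (r U q)=True r=False q=True
s_3={q}: (!p & (r U q))=True !p=True p=False (r U q)=True r=False q=True
s_4={r,s}: (!p & (r U q))=True !p=True p=False (r U q)=True r=True q=False
s_5={p,r}: (!p & (r U q))=False !p=False p=True (r U q)=True r=True q=False
s_6={q,s}: (!p & (r U q))=True !p=True p=False (r U q)=True r=False q=True
s_7={q,s}: (!p & (r U q))=True !p=True p=False (r U q)=True r=False q=True
Evaluating at position 3: result = True

Answer: true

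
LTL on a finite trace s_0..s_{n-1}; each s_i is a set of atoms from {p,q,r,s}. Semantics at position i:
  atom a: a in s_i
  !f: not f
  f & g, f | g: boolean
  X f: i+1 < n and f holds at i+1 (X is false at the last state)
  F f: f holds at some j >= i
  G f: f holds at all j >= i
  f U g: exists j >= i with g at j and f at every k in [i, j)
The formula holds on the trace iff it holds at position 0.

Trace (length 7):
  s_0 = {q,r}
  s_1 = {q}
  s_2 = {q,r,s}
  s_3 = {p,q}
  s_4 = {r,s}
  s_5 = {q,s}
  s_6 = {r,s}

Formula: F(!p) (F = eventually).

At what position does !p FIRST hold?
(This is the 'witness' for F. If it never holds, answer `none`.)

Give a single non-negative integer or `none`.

s_0={q,r}: !p=True p=False
s_1={q}: !p=True p=False
s_2={q,r,s}: !p=True p=False
s_3={p,q}: !p=False p=True
s_4={r,s}: !p=True p=False
s_5={q,s}: !p=True p=False
s_6={r,s}: !p=True p=False
F(!p) holds; first witness at position 0.

Answer: 0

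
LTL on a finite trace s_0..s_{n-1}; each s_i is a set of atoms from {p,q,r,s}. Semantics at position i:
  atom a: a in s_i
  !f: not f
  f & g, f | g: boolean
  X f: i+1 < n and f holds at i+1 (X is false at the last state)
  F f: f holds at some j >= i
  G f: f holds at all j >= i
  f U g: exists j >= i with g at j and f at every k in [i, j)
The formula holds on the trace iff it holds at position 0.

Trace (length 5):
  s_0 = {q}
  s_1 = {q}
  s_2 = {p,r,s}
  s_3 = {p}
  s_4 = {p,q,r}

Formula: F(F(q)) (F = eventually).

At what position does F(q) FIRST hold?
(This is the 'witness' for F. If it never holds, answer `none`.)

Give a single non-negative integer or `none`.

s_0={q}: F(q)=True q=True
s_1={q}: F(q)=True q=True
s_2={p,r,s}: F(q)=True q=False
s_3={p}: F(q)=True q=False
s_4={p,q,r}: F(q)=True q=True
F(F(q)) holds; first witness at position 0.

Answer: 0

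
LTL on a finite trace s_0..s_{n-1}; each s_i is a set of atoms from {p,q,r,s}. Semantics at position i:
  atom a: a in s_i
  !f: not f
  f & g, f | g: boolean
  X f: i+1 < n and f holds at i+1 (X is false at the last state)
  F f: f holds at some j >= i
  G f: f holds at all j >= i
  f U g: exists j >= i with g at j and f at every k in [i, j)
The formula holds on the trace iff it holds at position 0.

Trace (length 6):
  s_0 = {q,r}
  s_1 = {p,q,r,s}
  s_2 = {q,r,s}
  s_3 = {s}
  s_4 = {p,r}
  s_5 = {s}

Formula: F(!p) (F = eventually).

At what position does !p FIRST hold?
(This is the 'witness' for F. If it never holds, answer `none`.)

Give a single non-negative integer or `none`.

Answer: 0

Derivation:
s_0={q,r}: !p=True p=False
s_1={p,q,r,s}: !p=False p=True
s_2={q,r,s}: !p=True p=False
s_3={s}: !p=True p=False
s_4={p,r}: !p=False p=True
s_5={s}: !p=True p=False
F(!p) holds; first witness at position 0.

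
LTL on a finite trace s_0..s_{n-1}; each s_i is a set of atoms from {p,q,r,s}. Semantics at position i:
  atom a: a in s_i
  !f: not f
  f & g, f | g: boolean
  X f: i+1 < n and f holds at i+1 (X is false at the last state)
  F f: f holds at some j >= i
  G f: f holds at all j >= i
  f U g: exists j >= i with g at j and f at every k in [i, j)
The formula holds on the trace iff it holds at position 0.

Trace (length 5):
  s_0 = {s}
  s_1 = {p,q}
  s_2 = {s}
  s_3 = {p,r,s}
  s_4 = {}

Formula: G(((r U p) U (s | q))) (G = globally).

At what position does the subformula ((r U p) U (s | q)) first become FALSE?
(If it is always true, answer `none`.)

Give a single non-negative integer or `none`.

Answer: 4

Derivation:
s_0={s}: ((r U p) U (s | q))=True (r U p)=False r=False p=False (s | q)=True s=True q=False
s_1={p,q}: ((r U p) U (s | q))=True (r U p)=True r=False p=True (s | q)=True s=False q=True
s_2={s}: ((r U p) U (s | q))=True (r U p)=False r=False p=False (s | q)=True s=True q=False
s_3={p,r,s}: ((r U p) U (s | q))=True (r U p)=True r=True p=True (s | q)=True s=True q=False
s_4={}: ((r U p) U (s | q))=False (r U p)=False r=False p=False (s | q)=False s=False q=False
G(((r U p) U (s | q))) holds globally = False
First violation at position 4.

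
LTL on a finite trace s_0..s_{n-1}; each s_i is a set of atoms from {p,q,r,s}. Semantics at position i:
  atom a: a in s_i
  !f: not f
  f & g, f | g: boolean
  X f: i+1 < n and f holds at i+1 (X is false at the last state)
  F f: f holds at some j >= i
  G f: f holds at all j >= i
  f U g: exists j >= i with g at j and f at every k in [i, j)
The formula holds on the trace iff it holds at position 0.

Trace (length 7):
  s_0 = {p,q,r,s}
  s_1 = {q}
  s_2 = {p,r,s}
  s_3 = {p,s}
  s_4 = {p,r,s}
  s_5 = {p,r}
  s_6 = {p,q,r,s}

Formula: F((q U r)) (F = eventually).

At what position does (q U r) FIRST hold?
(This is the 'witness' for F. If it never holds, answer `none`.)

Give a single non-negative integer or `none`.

Answer: 0

Derivation:
s_0={p,q,r,s}: (q U r)=True q=True r=True
s_1={q}: (q U r)=True q=True r=False
s_2={p,r,s}: (q U r)=True q=False r=True
s_3={p,s}: (q U r)=False q=False r=False
s_4={p,r,s}: (q U r)=True q=False r=True
s_5={p,r}: (q U r)=True q=False r=True
s_6={p,q,r,s}: (q U r)=True q=True r=True
F((q U r)) holds; first witness at position 0.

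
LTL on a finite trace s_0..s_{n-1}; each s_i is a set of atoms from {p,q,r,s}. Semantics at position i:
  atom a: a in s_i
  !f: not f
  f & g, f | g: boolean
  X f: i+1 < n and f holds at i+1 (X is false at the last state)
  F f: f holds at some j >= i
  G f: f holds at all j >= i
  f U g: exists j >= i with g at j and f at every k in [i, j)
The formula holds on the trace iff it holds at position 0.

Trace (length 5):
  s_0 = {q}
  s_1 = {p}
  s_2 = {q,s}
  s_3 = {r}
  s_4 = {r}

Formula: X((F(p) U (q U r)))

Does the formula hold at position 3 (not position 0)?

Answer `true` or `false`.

s_0={q}: X((F(p) U (q U r)))=True (F(p) U (q U r))=True F(p)=True p=False (q U r)=False q=True r=False
s_1={p}: X((F(p) U (q U r)))=True (F(p) U (q U r))=True F(p)=True p=True (q U r)=False q=False r=False
s_2={q,s}: X((F(p) U (q U r)))=True (F(p) U (q U r))=True F(p)=False p=False (q U r)=True q=True r=False
s_3={r}: X((F(p) U (q U r)))=True (F(p) U (q U r))=True F(p)=False p=False (q U r)=True q=False r=True
s_4={r}: X((F(p) U (q U r)))=False (F(p) U (q U r))=True F(p)=False p=False (q U r)=True q=False r=True
Evaluating at position 3: result = True

Answer: true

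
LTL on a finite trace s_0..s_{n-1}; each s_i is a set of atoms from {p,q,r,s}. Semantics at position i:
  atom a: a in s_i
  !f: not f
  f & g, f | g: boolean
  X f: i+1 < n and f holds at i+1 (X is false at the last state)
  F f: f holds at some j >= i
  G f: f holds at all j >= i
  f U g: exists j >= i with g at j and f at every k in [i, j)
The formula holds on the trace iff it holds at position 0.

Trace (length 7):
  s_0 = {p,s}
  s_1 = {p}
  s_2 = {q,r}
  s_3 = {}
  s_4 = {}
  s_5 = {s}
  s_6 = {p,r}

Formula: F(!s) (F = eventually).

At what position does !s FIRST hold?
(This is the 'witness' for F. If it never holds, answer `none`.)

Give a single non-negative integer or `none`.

s_0={p,s}: !s=False s=True
s_1={p}: !s=True s=False
s_2={q,r}: !s=True s=False
s_3={}: !s=True s=False
s_4={}: !s=True s=False
s_5={s}: !s=False s=True
s_6={p,r}: !s=True s=False
F(!s) holds; first witness at position 1.

Answer: 1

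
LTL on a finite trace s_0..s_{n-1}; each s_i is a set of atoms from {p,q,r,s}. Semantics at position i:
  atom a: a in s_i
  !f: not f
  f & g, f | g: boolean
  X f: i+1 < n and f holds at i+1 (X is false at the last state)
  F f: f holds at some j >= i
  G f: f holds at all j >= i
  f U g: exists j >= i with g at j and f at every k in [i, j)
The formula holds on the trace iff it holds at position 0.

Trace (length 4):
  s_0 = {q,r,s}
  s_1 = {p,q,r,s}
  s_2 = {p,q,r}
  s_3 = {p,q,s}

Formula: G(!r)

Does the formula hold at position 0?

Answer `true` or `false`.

s_0={q,r,s}: G(!r)=False !r=False r=True
s_1={p,q,r,s}: G(!r)=False !r=False r=True
s_2={p,q,r}: G(!r)=False !r=False r=True
s_3={p,q,s}: G(!r)=True !r=True r=False

Answer: false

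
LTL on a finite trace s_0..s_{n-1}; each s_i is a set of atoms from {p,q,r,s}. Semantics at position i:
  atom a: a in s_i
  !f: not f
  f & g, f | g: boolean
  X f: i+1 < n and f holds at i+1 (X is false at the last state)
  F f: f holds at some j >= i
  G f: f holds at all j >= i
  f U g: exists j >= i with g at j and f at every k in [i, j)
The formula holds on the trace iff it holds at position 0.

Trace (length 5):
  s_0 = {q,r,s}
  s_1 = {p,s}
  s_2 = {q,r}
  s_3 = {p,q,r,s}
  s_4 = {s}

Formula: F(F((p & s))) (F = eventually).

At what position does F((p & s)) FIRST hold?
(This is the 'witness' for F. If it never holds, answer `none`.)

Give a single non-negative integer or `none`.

s_0={q,r,s}: F((p & s))=True (p & s)=False p=False s=True
s_1={p,s}: F((p & s))=True (p & s)=True p=True s=True
s_2={q,r}: F((p & s))=True (p & s)=False p=False s=False
s_3={p,q,r,s}: F((p & s))=True (p & s)=True p=True s=True
s_4={s}: F((p & s))=False (p & s)=False p=False s=True
F(F((p & s))) holds; first witness at position 0.

Answer: 0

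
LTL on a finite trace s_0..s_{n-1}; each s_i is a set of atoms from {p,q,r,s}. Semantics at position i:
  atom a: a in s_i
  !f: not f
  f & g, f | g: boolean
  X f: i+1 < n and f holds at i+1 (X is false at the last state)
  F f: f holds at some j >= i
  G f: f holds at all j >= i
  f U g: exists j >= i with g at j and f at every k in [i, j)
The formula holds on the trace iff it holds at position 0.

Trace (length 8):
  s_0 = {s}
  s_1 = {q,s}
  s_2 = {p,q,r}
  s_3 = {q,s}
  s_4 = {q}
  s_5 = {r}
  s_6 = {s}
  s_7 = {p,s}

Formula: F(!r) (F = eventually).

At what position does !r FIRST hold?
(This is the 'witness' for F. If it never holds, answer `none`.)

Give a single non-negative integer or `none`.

s_0={s}: !r=True r=False
s_1={q,s}: !r=True r=False
s_2={p,q,r}: !r=False r=True
s_3={q,s}: !r=True r=False
s_4={q}: !r=True r=False
s_5={r}: !r=False r=True
s_6={s}: !r=True r=False
s_7={p,s}: !r=True r=False
F(!r) holds; first witness at position 0.

Answer: 0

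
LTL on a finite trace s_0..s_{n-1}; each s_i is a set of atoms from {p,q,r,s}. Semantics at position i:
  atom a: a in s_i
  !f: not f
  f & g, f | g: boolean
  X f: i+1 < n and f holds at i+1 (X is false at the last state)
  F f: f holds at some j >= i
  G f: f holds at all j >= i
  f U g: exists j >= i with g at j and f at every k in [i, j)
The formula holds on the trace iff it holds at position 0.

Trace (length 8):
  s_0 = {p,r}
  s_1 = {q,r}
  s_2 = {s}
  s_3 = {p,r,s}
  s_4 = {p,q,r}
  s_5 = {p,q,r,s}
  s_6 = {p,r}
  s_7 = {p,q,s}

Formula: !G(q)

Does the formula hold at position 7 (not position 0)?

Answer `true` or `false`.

s_0={p,r}: !G(q)=True G(q)=False q=False
s_1={q,r}: !G(q)=True G(q)=False q=True
s_2={s}: !G(q)=True G(q)=False q=False
s_3={p,r,s}: !G(q)=True G(q)=False q=False
s_4={p,q,r}: !G(q)=True G(q)=False q=True
s_5={p,q,r,s}: !G(q)=True G(q)=False q=True
s_6={p,r}: !G(q)=True G(q)=False q=False
s_7={p,q,s}: !G(q)=False G(q)=True q=True
Evaluating at position 7: result = False

Answer: false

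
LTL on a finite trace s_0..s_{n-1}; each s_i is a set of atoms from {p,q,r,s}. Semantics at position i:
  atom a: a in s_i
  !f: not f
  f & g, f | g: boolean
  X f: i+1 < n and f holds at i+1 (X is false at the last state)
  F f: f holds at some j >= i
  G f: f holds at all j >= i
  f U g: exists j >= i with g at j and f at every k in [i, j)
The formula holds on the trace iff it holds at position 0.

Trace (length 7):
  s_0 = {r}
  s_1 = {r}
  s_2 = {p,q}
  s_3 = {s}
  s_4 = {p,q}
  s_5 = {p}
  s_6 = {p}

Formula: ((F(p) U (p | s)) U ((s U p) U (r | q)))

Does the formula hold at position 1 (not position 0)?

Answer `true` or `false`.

s_0={r}: ((F(p) U (p | s)) U ((s U p) U (r | q)))=True (F(p) U (p | s))=True F(p)=True p=False (p | s)=False s=False ((s U p) U (r | q))=True (s U p)=False (r | q)=True r=True q=False
s_1={r}: ((F(p) U (p | s)) U ((s U p) U (r | q)))=True (F(p) U (p | s))=True F(p)=True p=False (p | s)=False s=False ((s U p) U (r | q))=True (s U p)=False (r | q)=True r=True q=False
s_2={p,q}: ((F(p) U (p | s)) U ((s U p) U (r | q)))=True (F(p) U (p | s))=True F(p)=True p=True (p | s)=True s=False ((s U p) U (r | q))=True (s U p)=True (r | q)=True r=False q=True
s_3={s}: ((F(p) U (p | s)) U ((s U p) U (r | q)))=True (F(p) U (p | s))=True F(p)=True p=False (p | s)=True s=True ((s U p) U (r | q))=True (s U p)=True (r | q)=False r=False q=False
s_4={p,q}: ((F(p) U (p | s)) U ((s U p) U (r | q)))=True (F(p) U (p | s))=True F(p)=True p=True (p | s)=True s=False ((s U p) U (r | q))=True (s U p)=True (r | q)=True r=False q=True
s_5={p}: ((F(p) U (p | s)) U ((s U p) U (r | q)))=False (F(p) U (p | s))=True F(p)=True p=True (p | s)=True s=False ((s U p) U (r | q))=False (s U p)=True (r | q)=False r=False q=False
s_6={p}: ((F(p) U (p | s)) U ((s U p) U (r | q)))=False (F(p) U (p | s))=True F(p)=True p=True (p | s)=True s=False ((s U p) U (r | q))=False (s U p)=True (r | q)=False r=False q=False
Evaluating at position 1: result = True

Answer: true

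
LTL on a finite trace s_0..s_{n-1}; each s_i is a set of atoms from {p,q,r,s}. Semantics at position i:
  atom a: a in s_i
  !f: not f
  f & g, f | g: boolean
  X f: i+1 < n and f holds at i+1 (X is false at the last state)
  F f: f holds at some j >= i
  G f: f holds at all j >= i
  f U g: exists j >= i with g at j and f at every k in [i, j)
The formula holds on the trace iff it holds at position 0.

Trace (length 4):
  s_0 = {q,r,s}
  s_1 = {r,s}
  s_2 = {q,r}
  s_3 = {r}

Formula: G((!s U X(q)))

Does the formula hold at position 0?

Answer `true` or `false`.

Answer: false

Derivation:
s_0={q,r,s}: G((!s U X(q)))=False (!s U X(q))=False !s=False s=True X(q)=False q=True
s_1={r,s}: G((!s U X(q)))=False (!s U X(q))=True !s=False s=True X(q)=True q=False
s_2={q,r}: G((!s U X(q)))=False (!s U X(q))=False !s=True s=False X(q)=False q=True
s_3={r}: G((!s U X(q)))=False (!s U X(q))=False !s=True s=False X(q)=False q=False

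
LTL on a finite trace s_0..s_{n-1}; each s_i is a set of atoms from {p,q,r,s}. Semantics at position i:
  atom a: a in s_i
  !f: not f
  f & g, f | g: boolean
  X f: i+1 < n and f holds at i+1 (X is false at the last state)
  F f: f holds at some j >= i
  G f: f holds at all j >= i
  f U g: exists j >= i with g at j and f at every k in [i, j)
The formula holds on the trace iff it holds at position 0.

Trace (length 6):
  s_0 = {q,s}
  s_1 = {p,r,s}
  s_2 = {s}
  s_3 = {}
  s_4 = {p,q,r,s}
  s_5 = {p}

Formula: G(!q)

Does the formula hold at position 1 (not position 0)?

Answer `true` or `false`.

Answer: false

Derivation:
s_0={q,s}: G(!q)=False !q=False q=True
s_1={p,r,s}: G(!q)=False !q=True q=False
s_2={s}: G(!q)=False !q=True q=False
s_3={}: G(!q)=False !q=True q=False
s_4={p,q,r,s}: G(!q)=False !q=False q=True
s_5={p}: G(!q)=True !q=True q=False
Evaluating at position 1: result = False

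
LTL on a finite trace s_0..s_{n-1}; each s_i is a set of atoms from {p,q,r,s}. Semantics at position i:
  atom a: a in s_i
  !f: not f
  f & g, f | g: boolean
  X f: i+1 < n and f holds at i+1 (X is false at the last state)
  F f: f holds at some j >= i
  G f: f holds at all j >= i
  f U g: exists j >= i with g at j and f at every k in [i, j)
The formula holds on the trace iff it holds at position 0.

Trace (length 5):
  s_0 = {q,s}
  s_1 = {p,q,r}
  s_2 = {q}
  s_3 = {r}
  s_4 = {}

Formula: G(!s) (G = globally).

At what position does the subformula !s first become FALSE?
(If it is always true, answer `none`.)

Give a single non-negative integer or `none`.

s_0={q,s}: !s=False s=True
s_1={p,q,r}: !s=True s=False
s_2={q}: !s=True s=False
s_3={r}: !s=True s=False
s_4={}: !s=True s=False
G(!s) holds globally = False
First violation at position 0.

Answer: 0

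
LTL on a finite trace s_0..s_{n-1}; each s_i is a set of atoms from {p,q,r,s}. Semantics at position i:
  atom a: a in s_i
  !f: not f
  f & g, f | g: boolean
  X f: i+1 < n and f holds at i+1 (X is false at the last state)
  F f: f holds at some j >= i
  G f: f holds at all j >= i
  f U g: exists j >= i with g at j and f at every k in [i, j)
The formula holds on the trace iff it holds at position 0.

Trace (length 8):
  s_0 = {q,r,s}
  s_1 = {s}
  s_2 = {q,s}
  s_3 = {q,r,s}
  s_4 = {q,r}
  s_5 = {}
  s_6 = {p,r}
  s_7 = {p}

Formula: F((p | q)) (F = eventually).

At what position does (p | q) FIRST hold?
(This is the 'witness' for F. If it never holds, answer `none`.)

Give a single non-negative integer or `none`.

s_0={q,r,s}: (p | q)=True p=False q=True
s_1={s}: (p | q)=False p=False q=False
s_2={q,s}: (p | q)=True p=False q=True
s_3={q,r,s}: (p | q)=True p=False q=True
s_4={q,r}: (p | q)=True p=False q=True
s_5={}: (p | q)=False p=False q=False
s_6={p,r}: (p | q)=True p=True q=False
s_7={p}: (p | q)=True p=True q=False
F((p | q)) holds; first witness at position 0.

Answer: 0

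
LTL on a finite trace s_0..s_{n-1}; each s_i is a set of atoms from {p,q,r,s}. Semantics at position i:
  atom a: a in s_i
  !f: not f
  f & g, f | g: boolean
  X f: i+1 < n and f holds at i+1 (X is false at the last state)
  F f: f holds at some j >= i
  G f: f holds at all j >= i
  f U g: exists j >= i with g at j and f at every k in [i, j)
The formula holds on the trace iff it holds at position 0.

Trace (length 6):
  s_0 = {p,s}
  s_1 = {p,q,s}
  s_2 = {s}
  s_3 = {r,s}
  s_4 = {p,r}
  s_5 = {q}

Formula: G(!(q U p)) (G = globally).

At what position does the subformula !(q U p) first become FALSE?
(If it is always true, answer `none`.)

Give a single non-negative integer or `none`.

s_0={p,s}: !(q U p)=False (q U p)=True q=False p=True
s_1={p,q,s}: !(q U p)=False (q U p)=True q=True p=True
s_2={s}: !(q U p)=True (q U p)=False q=False p=False
s_3={r,s}: !(q U p)=True (q U p)=False q=False p=False
s_4={p,r}: !(q U p)=False (q U p)=True q=False p=True
s_5={q}: !(q U p)=True (q U p)=False q=True p=False
G(!(q U p)) holds globally = False
First violation at position 0.

Answer: 0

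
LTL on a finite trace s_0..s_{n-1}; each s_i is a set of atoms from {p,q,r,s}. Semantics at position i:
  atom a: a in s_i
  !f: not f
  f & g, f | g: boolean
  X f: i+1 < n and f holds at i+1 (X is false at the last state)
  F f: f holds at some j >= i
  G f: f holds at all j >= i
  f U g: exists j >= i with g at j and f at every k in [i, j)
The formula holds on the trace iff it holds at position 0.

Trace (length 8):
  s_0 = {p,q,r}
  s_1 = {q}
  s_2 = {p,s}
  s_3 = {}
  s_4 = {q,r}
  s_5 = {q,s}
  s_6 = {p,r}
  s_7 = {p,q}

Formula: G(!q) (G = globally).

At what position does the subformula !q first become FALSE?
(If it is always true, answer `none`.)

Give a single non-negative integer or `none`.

Answer: 0

Derivation:
s_0={p,q,r}: !q=False q=True
s_1={q}: !q=False q=True
s_2={p,s}: !q=True q=False
s_3={}: !q=True q=False
s_4={q,r}: !q=False q=True
s_5={q,s}: !q=False q=True
s_6={p,r}: !q=True q=False
s_7={p,q}: !q=False q=True
G(!q) holds globally = False
First violation at position 0.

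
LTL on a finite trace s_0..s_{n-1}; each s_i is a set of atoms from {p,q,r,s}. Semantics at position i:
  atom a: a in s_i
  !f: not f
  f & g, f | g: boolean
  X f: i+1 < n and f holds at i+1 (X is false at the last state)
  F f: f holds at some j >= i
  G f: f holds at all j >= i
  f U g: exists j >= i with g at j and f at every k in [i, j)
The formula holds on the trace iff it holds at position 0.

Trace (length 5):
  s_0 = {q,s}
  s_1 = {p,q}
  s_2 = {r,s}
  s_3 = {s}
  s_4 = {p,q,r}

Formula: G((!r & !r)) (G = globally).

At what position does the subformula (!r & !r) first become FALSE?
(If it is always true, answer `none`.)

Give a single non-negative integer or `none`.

s_0={q,s}: (!r & !r)=True !r=True r=False
s_1={p,q}: (!r & !r)=True !r=True r=False
s_2={r,s}: (!r & !r)=False !r=False r=True
s_3={s}: (!r & !r)=True !r=True r=False
s_4={p,q,r}: (!r & !r)=False !r=False r=True
G((!r & !r)) holds globally = False
First violation at position 2.

Answer: 2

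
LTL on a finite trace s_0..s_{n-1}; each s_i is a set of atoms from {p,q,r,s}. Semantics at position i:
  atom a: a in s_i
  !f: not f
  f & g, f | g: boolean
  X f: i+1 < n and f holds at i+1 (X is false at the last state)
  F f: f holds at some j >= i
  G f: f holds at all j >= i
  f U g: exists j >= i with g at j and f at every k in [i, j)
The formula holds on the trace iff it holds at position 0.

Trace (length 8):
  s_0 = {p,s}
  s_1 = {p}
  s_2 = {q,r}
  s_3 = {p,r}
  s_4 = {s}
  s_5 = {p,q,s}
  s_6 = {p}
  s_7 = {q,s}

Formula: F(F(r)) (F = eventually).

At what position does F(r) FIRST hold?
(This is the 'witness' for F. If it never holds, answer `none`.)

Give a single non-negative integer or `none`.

Answer: 0

Derivation:
s_0={p,s}: F(r)=True r=False
s_1={p}: F(r)=True r=False
s_2={q,r}: F(r)=True r=True
s_3={p,r}: F(r)=True r=True
s_4={s}: F(r)=False r=False
s_5={p,q,s}: F(r)=False r=False
s_6={p}: F(r)=False r=False
s_7={q,s}: F(r)=False r=False
F(F(r)) holds; first witness at position 0.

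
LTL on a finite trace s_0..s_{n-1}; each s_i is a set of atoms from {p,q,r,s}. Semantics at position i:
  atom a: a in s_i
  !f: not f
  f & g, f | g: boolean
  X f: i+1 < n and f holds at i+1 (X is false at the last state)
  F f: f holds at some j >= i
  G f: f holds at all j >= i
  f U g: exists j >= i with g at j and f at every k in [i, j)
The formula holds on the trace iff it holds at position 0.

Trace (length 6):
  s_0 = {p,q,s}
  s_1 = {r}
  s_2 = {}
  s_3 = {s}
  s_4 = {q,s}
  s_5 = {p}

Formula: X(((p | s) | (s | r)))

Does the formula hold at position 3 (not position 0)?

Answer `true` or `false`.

Answer: true

Derivation:
s_0={p,q,s}: X(((p | s) | (s | r)))=True ((p | s) | (s | r))=True (p | s)=True p=True s=True (s | r)=True r=False
s_1={r}: X(((p | s) | (s | r)))=False ((p | s) | (s | r))=True (p | s)=False p=False s=False (s | r)=True r=True
s_2={}: X(((p | s) | (s | r)))=True ((p | s) | (s | r))=False (p | s)=False p=False s=False (s | r)=False r=False
s_3={s}: X(((p | s) | (s | r)))=True ((p | s) | (s | r))=True (p | s)=True p=False s=True (s | r)=True r=False
s_4={q,s}: X(((p | s) | (s | r)))=True ((p | s) | (s | r))=True (p | s)=True p=False s=True (s | r)=True r=False
s_5={p}: X(((p | s) | (s | r)))=False ((p | s) | (s | r))=True (p | s)=True p=True s=False (s | r)=False r=False
Evaluating at position 3: result = True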